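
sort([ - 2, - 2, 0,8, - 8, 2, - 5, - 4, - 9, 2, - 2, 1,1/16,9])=[-9, - 8, - 5, -4, - 2,-2, - 2,0,1/16,1,  2, 2, 8,  9] 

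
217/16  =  217/16= 13.56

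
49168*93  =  4572624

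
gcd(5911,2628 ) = 1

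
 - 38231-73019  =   - 111250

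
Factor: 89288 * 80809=2^3*11161^1*80809^1 = 7215273992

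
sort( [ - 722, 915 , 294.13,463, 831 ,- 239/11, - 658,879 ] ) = [ - 722, - 658, - 239/11,  294.13,463, 831, 879 , 915]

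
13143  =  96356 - 83213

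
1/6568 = 1/6568  =  0.00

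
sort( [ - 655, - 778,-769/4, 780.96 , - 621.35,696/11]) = [ - 778, - 655 ,  -  621.35, - 769/4, 696/11 , 780.96]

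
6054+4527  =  10581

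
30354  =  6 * 5059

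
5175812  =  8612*601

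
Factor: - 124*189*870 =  -20389320 = - 2^3*3^4*5^1 * 7^1*29^1*31^1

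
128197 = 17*7541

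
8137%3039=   2059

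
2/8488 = 1/4244 = 0.00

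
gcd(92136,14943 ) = 3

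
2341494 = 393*5958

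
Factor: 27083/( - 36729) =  - 73/99 = -3^( - 2)*11^( - 1 ) * 73^1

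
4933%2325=283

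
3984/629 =3984/629 = 6.33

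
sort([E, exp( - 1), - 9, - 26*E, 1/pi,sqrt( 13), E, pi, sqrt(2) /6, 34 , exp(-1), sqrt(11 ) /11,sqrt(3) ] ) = [  -  26*E, - 9 , sqrt(2 ) /6, sqrt(11)/11, 1/pi, exp( - 1 ) , exp( - 1 ),sqrt (3),E,E,pi,  sqrt(13), 34 ] 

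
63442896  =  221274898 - 157832002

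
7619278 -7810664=-191386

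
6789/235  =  6789/235 = 28.89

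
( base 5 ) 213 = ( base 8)72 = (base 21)2G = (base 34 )1O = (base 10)58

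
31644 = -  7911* ( -4 )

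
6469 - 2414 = 4055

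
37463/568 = 37463/568 = 65.96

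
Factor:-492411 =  - 3^1*151^1 * 1087^1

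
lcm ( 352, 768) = 8448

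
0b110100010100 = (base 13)16A7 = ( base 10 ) 3348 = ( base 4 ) 310110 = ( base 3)11121000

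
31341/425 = 31341/425  =  73.74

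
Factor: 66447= 3^3 *23^1 * 107^1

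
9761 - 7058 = 2703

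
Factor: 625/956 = 2^( - 2)*5^4* 239^(  -  1) 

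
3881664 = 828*4688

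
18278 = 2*9139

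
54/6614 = 27/3307 = 0.01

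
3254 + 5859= 9113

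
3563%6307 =3563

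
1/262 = 1/262=0.00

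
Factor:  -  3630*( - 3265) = 2^1*3^1*5^2*11^2*653^1=11851950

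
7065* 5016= 35438040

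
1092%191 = 137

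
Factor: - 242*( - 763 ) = 184646= 2^1 * 7^1*11^2*109^1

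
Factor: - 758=-2^1*379^1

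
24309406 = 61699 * 394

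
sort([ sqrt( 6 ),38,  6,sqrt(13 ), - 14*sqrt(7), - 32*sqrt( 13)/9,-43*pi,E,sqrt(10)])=[ -43*pi, - 14*sqrt( 7 ), - 32*sqrt (13 ) /9,sqrt( 6),E, sqrt( 10),sqrt(13),6,  38]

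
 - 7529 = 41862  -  49391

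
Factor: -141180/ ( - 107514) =2^1*3^( - 2 ) * 5^1 * 11^(-1 ) * 13^1 = 130/99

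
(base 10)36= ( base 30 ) 16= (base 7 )51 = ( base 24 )1c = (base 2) 100100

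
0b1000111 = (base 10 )71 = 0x47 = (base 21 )38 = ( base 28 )2F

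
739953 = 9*82217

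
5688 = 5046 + 642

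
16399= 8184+8215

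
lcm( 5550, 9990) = 49950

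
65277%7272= 7101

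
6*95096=570576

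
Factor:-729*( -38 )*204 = 5651208 = 2^3*3^7 * 17^1*19^1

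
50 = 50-0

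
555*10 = 5550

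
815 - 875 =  - 60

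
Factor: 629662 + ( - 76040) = 553622 = 2^1*17^1*19^1*857^1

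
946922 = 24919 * 38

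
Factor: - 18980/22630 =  - 2^1*13^1*31^ (-1) = -26/31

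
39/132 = 13/44 =0.30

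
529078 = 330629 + 198449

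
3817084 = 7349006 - 3531922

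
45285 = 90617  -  45332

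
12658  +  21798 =34456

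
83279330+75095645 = 158374975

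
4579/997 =4  +  591/997 =4.59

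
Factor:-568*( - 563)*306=2^4*3^2*17^1*71^1*563^1=97853904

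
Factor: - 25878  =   - 2^1*3^1*19^1*227^1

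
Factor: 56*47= 2^3*7^1*47^1 = 2632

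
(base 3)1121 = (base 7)61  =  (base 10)43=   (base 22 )1l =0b101011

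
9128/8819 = 1 + 309/8819=1.04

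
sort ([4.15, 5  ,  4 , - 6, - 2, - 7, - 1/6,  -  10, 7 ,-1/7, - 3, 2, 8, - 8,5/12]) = [ - 10, -8, - 7, - 6 , - 3, - 2, - 1/6, - 1/7, 5/12, 2, 4,4.15, 5, 7, 8 ]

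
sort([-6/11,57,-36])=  [ - 36, - 6/11, 57]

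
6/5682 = 1/947 =0.00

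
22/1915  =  22/1915 = 0.01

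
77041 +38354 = 115395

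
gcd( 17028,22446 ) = 774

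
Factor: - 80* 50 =  -  4000= -2^5*5^3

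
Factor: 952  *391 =372232 = 2^3*7^1*17^2*23^1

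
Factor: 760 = 2^3* 5^1* 19^1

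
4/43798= 2/21899= 0.00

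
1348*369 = 497412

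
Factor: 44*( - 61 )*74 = -2^3*11^1  *37^1*61^1= - 198616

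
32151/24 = 10717/8 = 1339.62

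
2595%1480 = 1115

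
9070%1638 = 880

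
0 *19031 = 0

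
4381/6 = 730 + 1/6 = 730.17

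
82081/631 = 130 + 51/631 = 130.08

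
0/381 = 0 = 0.00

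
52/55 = 52/55 = 0.95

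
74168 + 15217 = 89385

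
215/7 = 215/7= 30.71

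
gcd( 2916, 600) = 12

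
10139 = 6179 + 3960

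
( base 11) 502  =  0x25F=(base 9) 744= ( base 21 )17J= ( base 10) 607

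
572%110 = 22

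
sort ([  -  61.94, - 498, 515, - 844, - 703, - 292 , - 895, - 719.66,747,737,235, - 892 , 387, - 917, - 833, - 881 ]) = [-917, - 895, - 892, - 881 ,-844,-833, - 719.66, - 703, - 498,-292, - 61.94,235,387,515, 737,747]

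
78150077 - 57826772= 20323305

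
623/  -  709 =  - 623/709=- 0.88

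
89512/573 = 89512/573 = 156.22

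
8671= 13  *667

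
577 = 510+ 67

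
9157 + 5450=14607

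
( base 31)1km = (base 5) 22403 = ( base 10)1603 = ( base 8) 3103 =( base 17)595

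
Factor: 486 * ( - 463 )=-225018 = - 2^1*3^5*463^1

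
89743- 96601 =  - 6858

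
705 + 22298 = 23003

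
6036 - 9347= -3311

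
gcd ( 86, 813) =1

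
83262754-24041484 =59221270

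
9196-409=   8787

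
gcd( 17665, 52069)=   1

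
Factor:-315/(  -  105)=3 = 3^1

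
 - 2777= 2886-5663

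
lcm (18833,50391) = 1864467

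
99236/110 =49618/55 = 902.15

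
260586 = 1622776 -1362190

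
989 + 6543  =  7532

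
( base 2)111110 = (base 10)62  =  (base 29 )24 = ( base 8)76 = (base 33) 1T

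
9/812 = 9/812 = 0.01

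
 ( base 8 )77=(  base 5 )223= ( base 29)25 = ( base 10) 63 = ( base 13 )4b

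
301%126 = 49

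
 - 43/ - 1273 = 43/1273 = 0.03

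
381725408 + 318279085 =700004493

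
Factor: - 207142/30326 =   -  13^1*31^1*59^( - 1 ) = -  403/59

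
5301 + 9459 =14760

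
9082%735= 262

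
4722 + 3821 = 8543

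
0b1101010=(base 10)106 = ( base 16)6a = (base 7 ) 211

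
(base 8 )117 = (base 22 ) 3d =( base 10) 79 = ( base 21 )3g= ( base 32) 2F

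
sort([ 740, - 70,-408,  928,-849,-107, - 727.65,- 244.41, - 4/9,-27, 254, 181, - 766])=[ - 849,-766,-727.65, - 408,  -  244.41,-107, - 70,-27, - 4/9,181,254, 740, 928]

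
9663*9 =86967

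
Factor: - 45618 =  - 2^1*3^1*7603^1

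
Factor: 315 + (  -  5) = 2^1 * 5^1 * 31^1 = 310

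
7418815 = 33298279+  - 25879464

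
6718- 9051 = -2333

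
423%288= 135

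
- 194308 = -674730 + 480422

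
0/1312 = 0 = 0.00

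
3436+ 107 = 3543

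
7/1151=7/1151=0.01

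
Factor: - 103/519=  - 3^( - 1) * 103^1 *173^(  -  1 )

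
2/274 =1/137 =0.01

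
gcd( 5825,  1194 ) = 1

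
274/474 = 137/237 = 0.58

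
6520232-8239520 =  - 1719288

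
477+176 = 653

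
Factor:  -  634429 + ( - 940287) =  - 1574716 = -2^2 *11^1*13^1 * 2753^1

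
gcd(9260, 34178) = 2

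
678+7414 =8092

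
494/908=247/454 = 0.54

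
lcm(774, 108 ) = 4644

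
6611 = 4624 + 1987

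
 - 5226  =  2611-7837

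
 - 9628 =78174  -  87802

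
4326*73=315798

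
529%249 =31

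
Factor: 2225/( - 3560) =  - 5/8 = -2^( - 3)*5^1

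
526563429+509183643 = 1035747072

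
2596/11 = 236=236.00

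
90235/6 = 15039 + 1/6 = 15039.17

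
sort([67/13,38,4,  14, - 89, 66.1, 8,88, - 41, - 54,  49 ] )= [-89, - 54, - 41,4,67/13, 8,14, 38,49, 66.1,88]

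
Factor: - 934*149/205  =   - 139166/205 = - 2^1 * 5^( - 1)*41^(-1 )* 149^1*467^1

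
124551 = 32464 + 92087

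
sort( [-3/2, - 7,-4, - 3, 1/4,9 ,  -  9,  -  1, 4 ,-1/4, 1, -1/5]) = [ - 9, - 7, - 4, - 3 ,-3/2, - 1,  -  1/4,-1/5, 1/4,1,4,9 ] 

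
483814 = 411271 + 72543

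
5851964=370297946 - 364445982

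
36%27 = 9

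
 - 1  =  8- 9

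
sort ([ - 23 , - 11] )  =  [ - 23, - 11] 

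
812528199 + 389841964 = 1202370163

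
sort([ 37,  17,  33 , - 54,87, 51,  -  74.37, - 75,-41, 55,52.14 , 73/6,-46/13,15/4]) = [ - 75,-74.37, - 54, -41, - 46/13,15/4, 73/6,17 , 33,37,51, 52.14,55, 87]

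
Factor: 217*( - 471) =-102207 = -3^1 * 7^1 * 31^1*157^1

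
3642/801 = 4 + 146/267 = 4.55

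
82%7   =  5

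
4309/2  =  2154+1/2 =2154.50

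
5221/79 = 66+7/79 =66.09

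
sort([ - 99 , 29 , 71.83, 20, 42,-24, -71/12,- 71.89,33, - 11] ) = [ - 99,-71.89, - 24, - 11, - 71/12,20,29,33, 42  ,  71.83 ] 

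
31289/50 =625  +  39/50 = 625.78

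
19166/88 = 9583/44 =217.80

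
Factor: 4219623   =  3^2 * 139^1 * 3373^1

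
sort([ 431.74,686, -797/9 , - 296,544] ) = [ - 296, - 797/9,431.74, 544,686]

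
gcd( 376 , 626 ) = 2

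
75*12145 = 910875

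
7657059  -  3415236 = 4241823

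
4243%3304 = 939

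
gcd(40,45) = 5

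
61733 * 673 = 41546309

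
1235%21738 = 1235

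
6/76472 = 3/38236 = 0.00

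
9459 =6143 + 3316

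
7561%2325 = 586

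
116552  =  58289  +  58263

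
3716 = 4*929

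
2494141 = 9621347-7127206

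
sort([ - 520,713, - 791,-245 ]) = [ - 791, - 520, - 245, 713]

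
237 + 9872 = 10109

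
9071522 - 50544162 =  - 41472640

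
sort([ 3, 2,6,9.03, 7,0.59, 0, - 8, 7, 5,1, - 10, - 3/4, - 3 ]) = [ - 10, - 8, - 3, - 3/4, 0,  0.59, 1, 2, 3, 5, 6, 7,7,9.03] 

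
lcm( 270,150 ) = 1350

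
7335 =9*815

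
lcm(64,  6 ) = 192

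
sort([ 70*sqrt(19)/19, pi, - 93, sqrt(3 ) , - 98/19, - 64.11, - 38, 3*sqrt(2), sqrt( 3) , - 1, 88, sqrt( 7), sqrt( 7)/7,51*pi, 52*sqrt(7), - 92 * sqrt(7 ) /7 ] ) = [ - 93, - 64.11,-38 , - 92 *sqrt( 7) /7, - 98/19, - 1,sqrt(7 ) /7,sqrt(3),  sqrt ( 3),  sqrt(7), pi,  3*sqrt( 2), 70*sqrt(19)/19,88,  52*sqrt( 7), 51* pi ] 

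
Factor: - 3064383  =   - 3^2*7^1 * 127^1*383^1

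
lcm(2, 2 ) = 2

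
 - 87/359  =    -  1 + 272/359  =  - 0.24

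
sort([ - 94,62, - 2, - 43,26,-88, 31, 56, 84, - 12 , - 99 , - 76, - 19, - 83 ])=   [ - 99, - 94,-88,  -  83 , - 76, - 43, - 19, - 12, - 2,26, 31,56,62,84]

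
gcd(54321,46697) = 953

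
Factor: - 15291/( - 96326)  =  2^(- 1)*3^2*1699^1*48163^( - 1 )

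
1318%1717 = 1318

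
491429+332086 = 823515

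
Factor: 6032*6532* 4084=2^8*13^1* 23^1  *  29^1*71^1*1021^1  =  160913782016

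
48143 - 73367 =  - 25224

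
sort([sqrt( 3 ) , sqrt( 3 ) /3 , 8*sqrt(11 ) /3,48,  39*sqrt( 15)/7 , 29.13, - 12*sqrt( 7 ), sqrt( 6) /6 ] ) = [-12*sqrt( 7), sqrt( 6)/6,sqrt( 3) /3,sqrt( 3),8*sqrt( 11)/3,  39*sqrt(15 )/7,29.13,48]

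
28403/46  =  617+21/46 = 617.46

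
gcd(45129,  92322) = 3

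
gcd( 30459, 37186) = 1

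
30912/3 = 10304 = 10304.00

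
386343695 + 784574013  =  1170917708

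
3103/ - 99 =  - 3103/99 = - 31.34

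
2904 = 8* 363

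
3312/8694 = 8/21 =0.38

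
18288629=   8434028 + 9854601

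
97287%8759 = 938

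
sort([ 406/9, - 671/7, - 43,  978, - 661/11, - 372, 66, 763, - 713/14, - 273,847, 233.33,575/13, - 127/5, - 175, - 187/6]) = [ - 372,-273, - 175, - 671/7  , -661/11,  -  713/14, - 43, - 187/6,-127/5, 575/13,406/9 , 66, 233.33,763,847, 978] 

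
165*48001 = 7920165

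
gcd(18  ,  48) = 6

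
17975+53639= 71614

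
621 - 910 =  - 289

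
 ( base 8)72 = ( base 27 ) 24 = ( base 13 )46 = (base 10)58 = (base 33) 1P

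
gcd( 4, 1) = 1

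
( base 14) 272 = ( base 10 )492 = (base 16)1ec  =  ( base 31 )fr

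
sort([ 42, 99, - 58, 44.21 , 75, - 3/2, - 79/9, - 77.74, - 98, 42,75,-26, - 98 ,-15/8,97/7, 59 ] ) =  [ - 98, - 98, - 77.74 , - 58 ,  -  26, - 79/9, - 15/8,-3/2, 97/7, 42,  42,44.21,59 , 75,75,  99]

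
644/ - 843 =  - 1 + 199/843 = - 0.76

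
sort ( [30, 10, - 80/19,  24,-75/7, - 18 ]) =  [ - 18,- 75/7,-80/19, 10, 24,30] 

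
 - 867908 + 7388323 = 6520415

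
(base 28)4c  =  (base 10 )124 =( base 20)64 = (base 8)174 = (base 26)4k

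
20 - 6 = 14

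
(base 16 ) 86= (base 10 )134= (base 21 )68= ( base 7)251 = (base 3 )11222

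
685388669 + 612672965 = 1298061634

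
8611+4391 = 13002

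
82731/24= 27577/8 = 3447.12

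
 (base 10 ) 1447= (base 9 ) 1877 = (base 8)2647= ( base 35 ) 16c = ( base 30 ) 1I7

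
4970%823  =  32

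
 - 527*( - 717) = 377859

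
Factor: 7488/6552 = 2^3*7^ (-1) = 8/7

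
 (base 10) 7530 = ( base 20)IGA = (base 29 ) 8rj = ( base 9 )11286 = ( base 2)1110101101010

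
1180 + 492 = 1672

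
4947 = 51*97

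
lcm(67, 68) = 4556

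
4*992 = 3968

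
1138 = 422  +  716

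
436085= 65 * 6709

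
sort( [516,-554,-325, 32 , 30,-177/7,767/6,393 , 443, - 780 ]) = [ - 780,-554, - 325,-177/7, 30,32,767/6 , 393, 443,516] 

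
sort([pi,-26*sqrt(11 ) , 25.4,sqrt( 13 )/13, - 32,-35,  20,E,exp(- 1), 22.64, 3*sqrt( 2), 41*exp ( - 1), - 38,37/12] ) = [-26*sqrt( 11), - 38,  -  35,-32 , sqrt( 13)/13,exp( - 1),E,37/12,pi , 3*sqrt( 2),  41 * exp(-1) , 20,22.64 , 25.4]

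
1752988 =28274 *62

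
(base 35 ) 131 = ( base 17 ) 4a5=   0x533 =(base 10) 1331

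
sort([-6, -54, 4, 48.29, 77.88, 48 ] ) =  [  -  54,-6, 4,48,  48.29, 77.88]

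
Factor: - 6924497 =-673^1*10289^1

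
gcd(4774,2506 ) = 14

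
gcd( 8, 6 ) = 2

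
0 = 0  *19722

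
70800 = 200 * 354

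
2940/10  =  294  =  294.00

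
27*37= 999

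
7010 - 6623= 387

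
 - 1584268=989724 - 2573992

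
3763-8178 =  - 4415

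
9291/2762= 3 + 1005/2762=3.36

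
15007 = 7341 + 7666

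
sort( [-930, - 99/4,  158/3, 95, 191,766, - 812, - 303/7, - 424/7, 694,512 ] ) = [ -930, - 812, - 424/7, - 303/7, - 99/4,  158/3, 95,  191,512,694 , 766] 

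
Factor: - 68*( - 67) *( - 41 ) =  - 2^2*17^1*41^1 * 67^1 = - 186796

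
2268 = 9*252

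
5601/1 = 5601 = 5601.00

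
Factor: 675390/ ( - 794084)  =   - 2^( - 1)* 3^1*5^1 * 47^1*67^ ( - 1)*479^1*2963^( - 1)   =  - 337695/397042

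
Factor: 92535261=3^1*7^1*13^1*37^1 * 9161^1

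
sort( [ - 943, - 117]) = [-943, - 117]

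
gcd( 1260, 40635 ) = 315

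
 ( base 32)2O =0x58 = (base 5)323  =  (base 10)88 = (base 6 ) 224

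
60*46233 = 2773980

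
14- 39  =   - 25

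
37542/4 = 18771/2 = 9385.50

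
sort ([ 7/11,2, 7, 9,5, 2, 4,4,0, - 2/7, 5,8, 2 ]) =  [ - 2/7,  0, 7/11, 2,2, 2,  4, 4, 5, 5,7,8 , 9] 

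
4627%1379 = 490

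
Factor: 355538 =2^1*17^1* 10457^1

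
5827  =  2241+3586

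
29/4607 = 29/4607=0.01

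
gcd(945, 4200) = 105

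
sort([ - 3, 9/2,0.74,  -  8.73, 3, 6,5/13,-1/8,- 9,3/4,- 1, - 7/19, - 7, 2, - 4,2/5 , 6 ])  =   [  -  9, - 8.73, - 7, - 4, - 3,  -  1, - 7/19  , - 1/8, 5/13 , 2/5,0.74,3/4, 2 , 3,9/2 , 6 , 6]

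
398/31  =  398/31 = 12.84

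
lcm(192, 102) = 3264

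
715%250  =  215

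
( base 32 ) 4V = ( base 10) 159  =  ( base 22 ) 75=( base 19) 87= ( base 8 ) 237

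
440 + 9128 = 9568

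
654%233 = 188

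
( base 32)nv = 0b1011111111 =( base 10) 767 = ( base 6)3315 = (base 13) 470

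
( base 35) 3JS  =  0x1110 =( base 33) 40c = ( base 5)114433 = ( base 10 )4368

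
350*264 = 92400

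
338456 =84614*4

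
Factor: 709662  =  2^1*3^1*118277^1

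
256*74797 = 19148032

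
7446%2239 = 729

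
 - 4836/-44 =1209/11= 109.91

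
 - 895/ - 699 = 1 + 196/699  =  1.28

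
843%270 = 33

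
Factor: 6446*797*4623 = 2^1*3^1 * 11^1 * 23^1*67^1*293^1*797^1 = 23750486826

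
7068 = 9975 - 2907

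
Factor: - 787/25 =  - 5^( - 2 )*787^1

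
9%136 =9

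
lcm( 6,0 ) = 0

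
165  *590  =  97350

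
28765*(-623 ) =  - 17920595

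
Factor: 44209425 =3^1*5^2*13^1* 45343^1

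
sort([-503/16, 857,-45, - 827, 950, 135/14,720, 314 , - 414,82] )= [-827, - 414  , - 45 ,  -  503/16,  135/14,82,314,720, 857,950 ] 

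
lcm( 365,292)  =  1460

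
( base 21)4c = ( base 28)3C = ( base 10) 96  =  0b1100000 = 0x60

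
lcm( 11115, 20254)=911430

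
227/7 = 227/7 = 32.43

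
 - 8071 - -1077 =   -  6994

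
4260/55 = 77  +  5/11  =  77.45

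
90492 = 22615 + 67877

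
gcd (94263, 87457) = 1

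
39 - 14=25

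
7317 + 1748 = 9065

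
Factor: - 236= - 2^2*59^1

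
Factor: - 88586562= - 2^1*3^1*1471^1*10037^1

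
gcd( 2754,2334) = 6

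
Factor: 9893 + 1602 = 11495 = 5^1*11^2*19^1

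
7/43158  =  7/43158 = 0.00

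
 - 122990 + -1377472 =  - 1500462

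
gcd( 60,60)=60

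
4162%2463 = 1699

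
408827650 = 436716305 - 27888655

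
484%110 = 44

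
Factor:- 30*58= - 2^2 * 3^1*5^1*29^1 = - 1740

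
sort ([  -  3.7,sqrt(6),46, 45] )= [ - 3.7, sqrt(6 ), 45,46 ] 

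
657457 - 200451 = 457006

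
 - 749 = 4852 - 5601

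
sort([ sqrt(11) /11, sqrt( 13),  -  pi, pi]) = [ - pi,sqrt(11 )/11,pi, sqrt( 13)] 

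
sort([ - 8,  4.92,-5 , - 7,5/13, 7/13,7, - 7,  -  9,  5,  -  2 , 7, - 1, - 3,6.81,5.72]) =[ - 9,  -  8, - 7, - 7, - 5, - 3,-2, - 1, 5/13, 7/13,  4.92 , 5, 5.72 , 6.81,7,7 ] 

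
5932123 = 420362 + 5511761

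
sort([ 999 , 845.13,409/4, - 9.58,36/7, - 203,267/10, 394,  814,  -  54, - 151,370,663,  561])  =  [ - 203, - 151,  -  54,-9.58,36/7,267/10,409/4,370,394, 561, 663,814, 845.13 , 999]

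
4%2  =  0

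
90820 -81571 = 9249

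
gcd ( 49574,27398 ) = 14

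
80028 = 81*988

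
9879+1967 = 11846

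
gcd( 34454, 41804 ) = 14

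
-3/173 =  - 1 +170/173 = -  0.02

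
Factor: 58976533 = 7^1*11^1 *367^1*2087^1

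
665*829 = 551285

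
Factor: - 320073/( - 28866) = 377/34 = 2^( - 1)*13^1*17^( - 1)*29^1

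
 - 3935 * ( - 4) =15740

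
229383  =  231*993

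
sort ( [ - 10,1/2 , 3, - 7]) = [-10, - 7, 1/2,3 ]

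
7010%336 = 290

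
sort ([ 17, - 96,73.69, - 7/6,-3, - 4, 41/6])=[ - 96, - 4, - 3, - 7/6,  41/6,17, 73.69]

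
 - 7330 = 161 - 7491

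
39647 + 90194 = 129841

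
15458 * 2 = 30916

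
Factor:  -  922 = -2^1 *461^1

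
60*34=2040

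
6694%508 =90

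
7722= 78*99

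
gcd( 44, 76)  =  4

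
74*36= 2664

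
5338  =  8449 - 3111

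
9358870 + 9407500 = 18766370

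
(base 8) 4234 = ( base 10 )2204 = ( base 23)43j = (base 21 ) 4KK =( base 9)3018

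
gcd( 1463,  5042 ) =1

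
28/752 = 7/188 = 0.04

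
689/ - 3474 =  - 1 + 2785/3474= - 0.20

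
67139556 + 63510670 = 130650226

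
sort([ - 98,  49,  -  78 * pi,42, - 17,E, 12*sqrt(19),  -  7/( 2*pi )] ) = [  -  78 * pi , - 98, - 17, - 7/( 2 * pi ), E , 42 , 49, 12*sqrt(19 )]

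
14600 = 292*50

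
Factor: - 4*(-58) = 232 = 2^3*29^1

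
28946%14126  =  694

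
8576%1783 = 1444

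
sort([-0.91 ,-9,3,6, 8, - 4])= [ - 9, - 4, - 0.91,3, 6,8]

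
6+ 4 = 10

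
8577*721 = 6184017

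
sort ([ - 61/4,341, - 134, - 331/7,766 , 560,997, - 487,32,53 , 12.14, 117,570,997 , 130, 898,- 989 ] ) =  [-989 ,-487, - 134 ,-331/7,-61/4,12.14, 32, 53,  117, 130, 341,560,570,  766,898, 997,997]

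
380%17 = 6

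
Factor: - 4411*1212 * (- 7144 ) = 2^5*3^1*11^1*19^1 * 47^1*101^1 * 401^1 = 38192767008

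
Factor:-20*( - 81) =2^2*3^4*5^1 =1620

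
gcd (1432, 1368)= 8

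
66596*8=532768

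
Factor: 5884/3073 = 2^2 * 7^( - 1)*439^(-1)*1471^1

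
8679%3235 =2209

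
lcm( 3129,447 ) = 3129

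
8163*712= 5812056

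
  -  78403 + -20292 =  - 98695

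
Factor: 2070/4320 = 23/48  =  2^(- 4 )*3^(-1)*23^1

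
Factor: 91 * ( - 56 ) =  - 2^3*7^2*13^1 =-5096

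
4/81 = 4/81=0.05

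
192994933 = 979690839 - 786695906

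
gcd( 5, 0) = 5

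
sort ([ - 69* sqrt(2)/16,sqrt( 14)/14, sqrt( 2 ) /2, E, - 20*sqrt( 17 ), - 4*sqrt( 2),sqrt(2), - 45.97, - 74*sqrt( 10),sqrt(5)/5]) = [- 74 * sqrt(10 ), - 20*sqrt( 17), - 45.97, - 69*sqrt( 2 ) /16, - 4*sqrt(2), sqrt (14) /14,sqrt( 5)/5,sqrt( 2) /2,sqrt( 2 ),E]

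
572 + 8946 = 9518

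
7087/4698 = 1 + 2389/4698 = 1.51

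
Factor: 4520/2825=2^3*5^(-1) = 8/5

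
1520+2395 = 3915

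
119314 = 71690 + 47624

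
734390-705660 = 28730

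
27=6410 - 6383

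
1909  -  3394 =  - 1485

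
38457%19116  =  225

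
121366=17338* 7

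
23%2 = 1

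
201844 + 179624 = 381468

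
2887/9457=2887/9457 = 0.31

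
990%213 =138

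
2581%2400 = 181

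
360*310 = 111600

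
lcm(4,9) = 36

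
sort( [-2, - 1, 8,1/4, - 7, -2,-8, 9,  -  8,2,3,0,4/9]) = [-8, - 8, - 7,-2, - 2,- 1,0,1/4,4/9,  2,3,8, 9]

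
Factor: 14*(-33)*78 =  - 36036 = - 2^2*3^2*7^1*11^1*13^1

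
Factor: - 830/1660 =- 1/2 = - 2^( - 1)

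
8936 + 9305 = 18241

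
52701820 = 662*79610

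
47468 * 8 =379744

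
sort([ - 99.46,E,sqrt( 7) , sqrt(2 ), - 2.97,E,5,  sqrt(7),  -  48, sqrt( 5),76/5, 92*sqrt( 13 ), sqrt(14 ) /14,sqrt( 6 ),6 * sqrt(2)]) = [- 99.46, - 48, - 2.97,  sqrt(14 ) /14, sqrt(2 ), sqrt (5),sqrt( 6), sqrt( 7 ),sqrt(7 ), E , E,5,6*sqrt(2),76/5, 92*sqrt(13) ]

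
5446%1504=934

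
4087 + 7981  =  12068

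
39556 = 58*682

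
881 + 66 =947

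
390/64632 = 65/10772 = 0.01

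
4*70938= 283752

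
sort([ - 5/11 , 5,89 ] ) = [-5/11,5,89 ]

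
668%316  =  36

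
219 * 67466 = 14775054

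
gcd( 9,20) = 1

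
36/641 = 36/641  =  0.06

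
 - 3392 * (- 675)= 2289600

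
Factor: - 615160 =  - 2^3*5^1*7^1*  13^3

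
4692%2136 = 420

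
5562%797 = 780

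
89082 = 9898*9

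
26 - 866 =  - 840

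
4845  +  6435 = 11280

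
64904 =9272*7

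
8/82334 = 4/41167= 0.00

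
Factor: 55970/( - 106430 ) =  - 193^1*367^(- 1) =-193/367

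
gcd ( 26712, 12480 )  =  24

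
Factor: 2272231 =13^1*277^1*631^1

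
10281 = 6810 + 3471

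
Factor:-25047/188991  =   - 11/83 = - 11^1 * 83^( - 1)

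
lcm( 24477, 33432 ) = 1370712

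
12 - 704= - 692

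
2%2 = 0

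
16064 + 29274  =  45338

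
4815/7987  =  4815/7987  =  0.60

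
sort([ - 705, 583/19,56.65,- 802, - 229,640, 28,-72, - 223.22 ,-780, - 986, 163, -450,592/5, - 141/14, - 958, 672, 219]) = [ - 986,-958 , - 802, - 780, -705,-450, - 229, - 223.22, - 72, - 141/14, 28, 583/19, 56.65, 592/5,163,219,640,672] 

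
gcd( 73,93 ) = 1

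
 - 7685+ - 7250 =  - 14935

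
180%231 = 180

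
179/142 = 1  +  37/142 = 1.26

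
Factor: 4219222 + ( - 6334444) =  - 2^1*3^1*167^1 *2111^1 = -  2115222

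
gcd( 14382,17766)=846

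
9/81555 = 3/27185 = 0.00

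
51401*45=2313045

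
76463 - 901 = 75562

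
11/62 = 11/62= 0.18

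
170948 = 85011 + 85937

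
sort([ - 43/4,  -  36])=[ - 36, - 43/4] 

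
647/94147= 647/94147 = 0.01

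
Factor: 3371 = 3371^1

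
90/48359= 90/48359 = 0.00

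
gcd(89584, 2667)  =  1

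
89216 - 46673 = 42543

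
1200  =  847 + 353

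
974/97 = 10 + 4/97 = 10.04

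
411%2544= 411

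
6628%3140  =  348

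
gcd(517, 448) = 1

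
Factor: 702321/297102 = 799/338 = 2^ ( - 1)*13^ ( - 2)*17^1*47^1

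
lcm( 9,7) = 63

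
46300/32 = 1446+7/8 = 1446.88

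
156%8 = 4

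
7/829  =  7/829 =0.01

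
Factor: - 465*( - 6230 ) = 2896950 = 2^1 * 3^1*5^2*7^1*31^1 * 89^1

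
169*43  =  7267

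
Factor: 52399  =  61^1*859^1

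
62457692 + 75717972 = 138175664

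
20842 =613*34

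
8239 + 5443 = 13682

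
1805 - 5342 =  - 3537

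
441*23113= 10192833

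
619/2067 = 619/2067 = 0.30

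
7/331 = 7/331 = 0.02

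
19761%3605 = 1736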